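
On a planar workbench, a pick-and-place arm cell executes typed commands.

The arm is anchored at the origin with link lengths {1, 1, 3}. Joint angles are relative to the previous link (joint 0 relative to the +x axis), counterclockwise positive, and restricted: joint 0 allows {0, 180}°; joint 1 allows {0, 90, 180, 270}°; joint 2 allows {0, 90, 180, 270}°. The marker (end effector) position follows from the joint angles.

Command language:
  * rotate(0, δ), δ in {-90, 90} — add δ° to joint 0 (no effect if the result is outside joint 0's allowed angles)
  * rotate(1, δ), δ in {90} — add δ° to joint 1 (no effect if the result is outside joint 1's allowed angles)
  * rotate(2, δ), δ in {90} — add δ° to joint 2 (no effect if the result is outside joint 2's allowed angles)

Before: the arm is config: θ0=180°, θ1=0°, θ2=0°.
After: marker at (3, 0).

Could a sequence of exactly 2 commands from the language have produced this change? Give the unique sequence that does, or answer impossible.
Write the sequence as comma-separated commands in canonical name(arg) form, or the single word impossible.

rotate(1, 90), rotate(1, 90)

initial: config: θ0=180°, θ1=0°, θ2=0°
t=1 rotate(1, 90) ⇒ config: θ0=180°, θ1=90°, θ2=0°
t=2 rotate(1, 90) ⇒ config: θ0=180°, θ1=180°, θ2=0°
no rival 2-sequence matches.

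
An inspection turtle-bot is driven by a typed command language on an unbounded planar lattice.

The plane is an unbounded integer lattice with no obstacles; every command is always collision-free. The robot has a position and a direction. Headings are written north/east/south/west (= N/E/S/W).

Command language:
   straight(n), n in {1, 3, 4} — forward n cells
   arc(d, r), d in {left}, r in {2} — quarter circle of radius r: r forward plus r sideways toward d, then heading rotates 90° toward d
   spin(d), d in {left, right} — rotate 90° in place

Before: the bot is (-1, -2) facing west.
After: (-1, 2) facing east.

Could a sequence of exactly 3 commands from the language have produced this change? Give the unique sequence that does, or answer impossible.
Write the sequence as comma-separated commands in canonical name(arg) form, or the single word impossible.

key: position moved to (-1,2) AND the heading swung to E — translation plus rotation needed
begin: (-1, -2) facing west
step 1 (spin(right)): (-1, -2) facing north
step 2 (straight(4)): (-1, 2) facing north
step 3 (spin(right)): (-1, 2) facing east
all 216 alternatives checked — unique.

spin(right), straight(4), spin(right)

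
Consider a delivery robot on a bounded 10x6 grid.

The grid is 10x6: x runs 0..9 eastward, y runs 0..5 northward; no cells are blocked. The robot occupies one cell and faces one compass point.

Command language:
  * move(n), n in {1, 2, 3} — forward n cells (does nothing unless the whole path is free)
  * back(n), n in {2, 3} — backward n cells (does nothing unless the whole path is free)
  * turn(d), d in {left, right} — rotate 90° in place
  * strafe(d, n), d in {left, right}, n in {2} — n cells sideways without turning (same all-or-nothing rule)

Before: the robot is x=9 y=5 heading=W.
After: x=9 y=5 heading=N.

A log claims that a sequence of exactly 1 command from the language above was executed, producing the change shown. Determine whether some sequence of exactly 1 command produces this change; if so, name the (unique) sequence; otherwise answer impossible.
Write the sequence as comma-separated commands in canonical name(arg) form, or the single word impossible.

turn(right)

key: parked at (9,5) the whole time — nothing moves the robot
from: x=9 y=5 heading=W
step 1 (turn(right)): x=9 y=5 heading=N
all 9 alternatives checked — unique.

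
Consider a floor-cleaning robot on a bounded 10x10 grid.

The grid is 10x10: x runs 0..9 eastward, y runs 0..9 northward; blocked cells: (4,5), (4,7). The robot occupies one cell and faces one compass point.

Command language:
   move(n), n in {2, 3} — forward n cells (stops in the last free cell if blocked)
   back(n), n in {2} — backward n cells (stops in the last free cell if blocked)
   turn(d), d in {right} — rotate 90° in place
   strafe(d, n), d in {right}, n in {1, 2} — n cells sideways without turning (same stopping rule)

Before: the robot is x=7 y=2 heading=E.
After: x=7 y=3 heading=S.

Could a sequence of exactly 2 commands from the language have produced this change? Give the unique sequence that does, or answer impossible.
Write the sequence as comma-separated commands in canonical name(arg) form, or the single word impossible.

impossible

no 2-step route produces this change.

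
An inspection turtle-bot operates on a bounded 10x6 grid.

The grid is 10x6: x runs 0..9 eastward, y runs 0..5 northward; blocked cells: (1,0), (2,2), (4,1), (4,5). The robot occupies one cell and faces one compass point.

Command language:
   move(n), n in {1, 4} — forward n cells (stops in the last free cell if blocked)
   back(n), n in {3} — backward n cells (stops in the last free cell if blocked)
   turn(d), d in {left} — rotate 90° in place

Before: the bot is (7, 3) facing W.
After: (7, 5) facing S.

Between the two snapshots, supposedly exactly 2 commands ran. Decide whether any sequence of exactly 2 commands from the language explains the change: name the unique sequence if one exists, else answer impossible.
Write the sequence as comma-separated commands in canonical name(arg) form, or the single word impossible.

turn(left), back(3)

key: cell and facing (now S) both changed — the 2 commands mix motion and turning
t0: (7, 3) facing W
t=1 turn(left) ⇒ (7, 3) facing S
t=2 back(3) ⇒ (7, 5) facing S
all 16 alternatives checked — unique.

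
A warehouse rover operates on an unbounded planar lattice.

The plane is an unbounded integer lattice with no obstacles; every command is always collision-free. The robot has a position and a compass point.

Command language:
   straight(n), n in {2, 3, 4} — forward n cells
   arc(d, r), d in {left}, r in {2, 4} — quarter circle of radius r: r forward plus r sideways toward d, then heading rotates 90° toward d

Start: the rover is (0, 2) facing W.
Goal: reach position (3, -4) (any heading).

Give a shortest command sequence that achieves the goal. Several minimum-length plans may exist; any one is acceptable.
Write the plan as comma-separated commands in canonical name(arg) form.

straight(3), arc(left, 2), arc(left, 4), straight(4)

t0: (0, 2) facing W
t=1 straight(3) ⇒ (-3, 2) facing W
t=2 arc(left, 2) ⇒ (-5, 0) facing S
t=3 arc(left, 4) ⇒ (-1, -4) facing E
t=4 straight(4) ⇒ (3, -4) facing E
nothing shorter than 4 reaches the goal.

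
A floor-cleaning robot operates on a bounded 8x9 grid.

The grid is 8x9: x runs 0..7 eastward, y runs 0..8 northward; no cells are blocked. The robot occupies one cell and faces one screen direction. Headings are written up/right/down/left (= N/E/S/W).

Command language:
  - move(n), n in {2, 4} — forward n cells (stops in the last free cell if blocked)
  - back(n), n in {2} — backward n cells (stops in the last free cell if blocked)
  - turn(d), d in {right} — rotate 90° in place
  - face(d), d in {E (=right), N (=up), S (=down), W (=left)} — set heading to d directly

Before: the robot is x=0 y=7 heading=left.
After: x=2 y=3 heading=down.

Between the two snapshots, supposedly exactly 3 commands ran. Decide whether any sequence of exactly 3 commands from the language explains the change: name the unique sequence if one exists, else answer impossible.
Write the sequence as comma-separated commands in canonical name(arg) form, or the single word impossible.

key: running move(4) before back(2) would end elsewhere — order is forced
initial: x=0 y=7 heading=left
step 1 (back(2)): x=2 y=7 heading=left
step 2 (face(S)): x=2 y=7 heading=down
step 3 (move(4)): x=2 y=3 heading=down
all 512 alternatives checked — unique.

back(2), face(S), move(4)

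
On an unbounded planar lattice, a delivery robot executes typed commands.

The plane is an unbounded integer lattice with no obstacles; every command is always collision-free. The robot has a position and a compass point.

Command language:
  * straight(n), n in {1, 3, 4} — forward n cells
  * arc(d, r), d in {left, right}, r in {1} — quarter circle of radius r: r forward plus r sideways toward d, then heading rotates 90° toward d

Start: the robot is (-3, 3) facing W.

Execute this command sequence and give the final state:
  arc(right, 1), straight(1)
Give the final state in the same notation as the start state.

start: (-3, 3) facing W
step 1 (arc(right, 1)): (-4, 4) facing N
step 2 (straight(1)): (-4, 5) facing N

(-4, 5) facing N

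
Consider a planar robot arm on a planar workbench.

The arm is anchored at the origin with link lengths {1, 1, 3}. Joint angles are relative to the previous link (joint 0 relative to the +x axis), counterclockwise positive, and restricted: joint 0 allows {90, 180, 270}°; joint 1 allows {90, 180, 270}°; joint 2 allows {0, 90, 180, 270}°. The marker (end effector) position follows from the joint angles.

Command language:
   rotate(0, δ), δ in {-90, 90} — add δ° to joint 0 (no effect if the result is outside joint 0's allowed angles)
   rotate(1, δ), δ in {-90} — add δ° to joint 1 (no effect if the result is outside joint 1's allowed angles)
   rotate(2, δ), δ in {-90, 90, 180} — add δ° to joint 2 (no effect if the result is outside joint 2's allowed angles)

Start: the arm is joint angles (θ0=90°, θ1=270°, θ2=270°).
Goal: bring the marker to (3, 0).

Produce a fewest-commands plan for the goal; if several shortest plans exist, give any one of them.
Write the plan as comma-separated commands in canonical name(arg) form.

rotate(2, 180), rotate(1, -90)

t0: joint angles (θ0=90°, θ1=270°, θ2=270°)
t=1 rotate(2, 180) ⇒ joint angles (θ0=90°, θ1=270°, θ2=90°)
t=2 rotate(1, -90) ⇒ joint angles (θ0=90°, θ1=180°, θ2=90°)
nothing shorter than 2 reaches the goal.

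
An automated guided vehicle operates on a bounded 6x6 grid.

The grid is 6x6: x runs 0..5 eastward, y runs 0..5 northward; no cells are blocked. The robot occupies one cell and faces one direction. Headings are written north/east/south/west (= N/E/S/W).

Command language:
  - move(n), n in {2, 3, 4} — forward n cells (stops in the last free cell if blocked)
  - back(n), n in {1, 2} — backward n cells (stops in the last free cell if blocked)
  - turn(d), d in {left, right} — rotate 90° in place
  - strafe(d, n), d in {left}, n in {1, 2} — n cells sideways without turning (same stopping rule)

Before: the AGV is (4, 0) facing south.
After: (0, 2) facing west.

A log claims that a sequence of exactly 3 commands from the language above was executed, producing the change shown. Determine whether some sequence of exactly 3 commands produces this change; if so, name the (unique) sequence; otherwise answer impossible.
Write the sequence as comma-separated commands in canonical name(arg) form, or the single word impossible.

back(2), turn(right), move(4)

key: position moved to (0,2) AND the heading swung to W — translation plus rotation needed
from: (4, 0) facing south
step 1 (back(2)): (4, 2) facing south
step 2 (turn(right)): (4, 2) facing west
step 3 (move(4)): (0, 2) facing west
uniquely the one of 729 3-step routes that fits.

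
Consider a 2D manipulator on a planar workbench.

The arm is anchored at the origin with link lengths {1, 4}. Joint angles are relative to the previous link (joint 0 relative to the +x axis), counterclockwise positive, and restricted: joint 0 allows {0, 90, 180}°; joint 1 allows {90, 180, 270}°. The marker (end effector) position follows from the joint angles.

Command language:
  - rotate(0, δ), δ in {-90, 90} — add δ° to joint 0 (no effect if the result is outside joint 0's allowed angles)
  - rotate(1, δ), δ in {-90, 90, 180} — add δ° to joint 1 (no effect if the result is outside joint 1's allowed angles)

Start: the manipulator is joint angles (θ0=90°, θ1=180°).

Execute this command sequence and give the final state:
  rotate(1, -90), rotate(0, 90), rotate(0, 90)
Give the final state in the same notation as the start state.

from: joint angles (θ0=90°, θ1=180°)
t=1 rotate(1, -90) ⇒ joint angles (θ0=90°, θ1=90°)
t=2 rotate(0, 90) ⇒ joint angles (θ0=180°, θ1=90°)
t=3 rotate(0, 90) ⇒ joint angles (θ0=180°, θ1=90°)

joint angles (θ0=180°, θ1=90°)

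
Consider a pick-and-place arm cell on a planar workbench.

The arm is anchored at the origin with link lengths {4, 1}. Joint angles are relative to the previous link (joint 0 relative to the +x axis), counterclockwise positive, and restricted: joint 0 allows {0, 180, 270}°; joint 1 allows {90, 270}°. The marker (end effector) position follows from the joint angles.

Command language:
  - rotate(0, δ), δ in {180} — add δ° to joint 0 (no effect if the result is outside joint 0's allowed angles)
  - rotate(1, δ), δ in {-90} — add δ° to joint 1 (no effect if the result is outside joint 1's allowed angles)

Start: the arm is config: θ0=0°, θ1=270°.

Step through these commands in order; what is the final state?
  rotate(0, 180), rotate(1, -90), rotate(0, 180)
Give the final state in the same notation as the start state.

begin: config: θ0=0°, θ1=270°
step 1 (rotate(0, 180)): config: θ0=180°, θ1=270°
step 2 (rotate(1, -90)): config: θ0=180°, θ1=270°
step 3 (rotate(0, 180)): config: θ0=0°, θ1=270°

config: θ0=0°, θ1=270°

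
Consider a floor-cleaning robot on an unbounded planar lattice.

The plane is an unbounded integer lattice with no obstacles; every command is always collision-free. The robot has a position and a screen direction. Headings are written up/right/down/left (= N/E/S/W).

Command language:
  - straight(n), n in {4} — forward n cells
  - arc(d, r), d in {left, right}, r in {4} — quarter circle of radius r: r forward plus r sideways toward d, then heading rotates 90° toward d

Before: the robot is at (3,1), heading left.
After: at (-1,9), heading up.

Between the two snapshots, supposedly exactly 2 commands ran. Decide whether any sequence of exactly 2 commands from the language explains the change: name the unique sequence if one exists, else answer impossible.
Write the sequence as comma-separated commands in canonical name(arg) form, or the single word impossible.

arc(right, 4), straight(4)

key: cell and facing (now N) both changed — the 2 commands mix motion and turning
initial: at (3,1), heading left
t=1 arc(right, 4) ⇒ at (-1,5), heading up
t=2 straight(4) ⇒ at (-1,9), heading up
uniquely the one of 9 2-step routes that fits.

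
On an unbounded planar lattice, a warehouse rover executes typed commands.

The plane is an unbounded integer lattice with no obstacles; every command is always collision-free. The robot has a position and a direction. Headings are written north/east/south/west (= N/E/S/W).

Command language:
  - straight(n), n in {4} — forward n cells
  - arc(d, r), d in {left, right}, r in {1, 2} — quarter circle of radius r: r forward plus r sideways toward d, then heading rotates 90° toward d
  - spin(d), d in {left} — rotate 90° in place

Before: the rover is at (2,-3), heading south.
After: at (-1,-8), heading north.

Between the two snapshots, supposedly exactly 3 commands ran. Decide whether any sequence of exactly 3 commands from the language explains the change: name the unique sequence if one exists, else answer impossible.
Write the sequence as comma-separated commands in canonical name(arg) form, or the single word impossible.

straight(4), arc(right, 2), arc(right, 1)

key: running arc(right, 1) before straight(4) would end elsewhere — order is forced
start: at (2,-3), heading south
t=1 straight(4) ⇒ at (2,-7), heading south
t=2 arc(right, 2) ⇒ at (0,-9), heading west
t=3 arc(right, 1) ⇒ at (-1,-8), heading north
no other 3-command option fits: unique.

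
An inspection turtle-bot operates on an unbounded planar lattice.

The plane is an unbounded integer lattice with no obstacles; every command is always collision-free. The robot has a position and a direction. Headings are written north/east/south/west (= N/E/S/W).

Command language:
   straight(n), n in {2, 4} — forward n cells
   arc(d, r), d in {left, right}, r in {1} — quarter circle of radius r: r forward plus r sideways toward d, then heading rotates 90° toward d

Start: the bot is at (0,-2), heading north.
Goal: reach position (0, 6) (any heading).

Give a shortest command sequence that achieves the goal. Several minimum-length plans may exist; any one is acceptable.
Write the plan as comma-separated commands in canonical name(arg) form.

straight(4), straight(4)

start: at (0,-2), heading north
1. straight(4) → at (0,2), heading north
2. straight(4) → at (0,6), heading north
nothing shorter than 2 reaches the goal.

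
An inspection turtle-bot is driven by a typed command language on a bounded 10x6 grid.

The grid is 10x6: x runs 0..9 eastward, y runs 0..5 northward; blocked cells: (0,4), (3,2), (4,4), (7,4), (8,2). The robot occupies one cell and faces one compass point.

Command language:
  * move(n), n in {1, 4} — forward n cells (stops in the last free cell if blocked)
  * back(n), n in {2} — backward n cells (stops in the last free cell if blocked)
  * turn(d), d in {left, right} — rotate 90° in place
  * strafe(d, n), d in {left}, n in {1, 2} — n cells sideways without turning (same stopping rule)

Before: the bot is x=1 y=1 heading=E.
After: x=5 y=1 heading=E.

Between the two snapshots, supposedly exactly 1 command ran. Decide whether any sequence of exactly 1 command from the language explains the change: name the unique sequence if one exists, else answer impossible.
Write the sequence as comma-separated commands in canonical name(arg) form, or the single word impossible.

move(4)

key: still facing E — the one step turns nothing
initial: x=1 y=1 heading=E
step 1 (move(4)): x=5 y=1 heading=E
uniquely the one of 7 1-step routes that fits.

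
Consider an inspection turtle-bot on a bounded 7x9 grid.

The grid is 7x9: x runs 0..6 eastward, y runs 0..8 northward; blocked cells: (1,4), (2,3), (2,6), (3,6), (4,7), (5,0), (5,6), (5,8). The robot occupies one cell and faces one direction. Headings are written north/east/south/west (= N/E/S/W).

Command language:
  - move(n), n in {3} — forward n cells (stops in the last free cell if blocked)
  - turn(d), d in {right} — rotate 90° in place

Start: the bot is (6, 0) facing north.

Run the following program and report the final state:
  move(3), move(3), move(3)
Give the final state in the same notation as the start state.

(6, 8) facing north

start: (6, 0) facing north
step 1 (move(3)): (6, 3) facing north
step 2 (move(3)): (6, 6) facing north
step 3 (move(3)): (6, 8) facing north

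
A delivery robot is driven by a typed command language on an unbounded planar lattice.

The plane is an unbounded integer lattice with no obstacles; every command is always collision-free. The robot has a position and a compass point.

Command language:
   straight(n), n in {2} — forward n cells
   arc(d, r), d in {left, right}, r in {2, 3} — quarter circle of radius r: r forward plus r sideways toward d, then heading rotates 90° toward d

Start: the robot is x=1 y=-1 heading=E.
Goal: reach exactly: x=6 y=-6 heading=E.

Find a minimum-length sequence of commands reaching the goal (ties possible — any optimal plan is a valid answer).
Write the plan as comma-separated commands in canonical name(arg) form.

begin: x=1 y=-1 heading=E
step 1 (arc(right, 3)): x=4 y=-4 heading=S
step 2 (arc(left, 2)): x=6 y=-6 heading=E
shorter routes all fall short; 2 is best.

arc(right, 3), arc(left, 2)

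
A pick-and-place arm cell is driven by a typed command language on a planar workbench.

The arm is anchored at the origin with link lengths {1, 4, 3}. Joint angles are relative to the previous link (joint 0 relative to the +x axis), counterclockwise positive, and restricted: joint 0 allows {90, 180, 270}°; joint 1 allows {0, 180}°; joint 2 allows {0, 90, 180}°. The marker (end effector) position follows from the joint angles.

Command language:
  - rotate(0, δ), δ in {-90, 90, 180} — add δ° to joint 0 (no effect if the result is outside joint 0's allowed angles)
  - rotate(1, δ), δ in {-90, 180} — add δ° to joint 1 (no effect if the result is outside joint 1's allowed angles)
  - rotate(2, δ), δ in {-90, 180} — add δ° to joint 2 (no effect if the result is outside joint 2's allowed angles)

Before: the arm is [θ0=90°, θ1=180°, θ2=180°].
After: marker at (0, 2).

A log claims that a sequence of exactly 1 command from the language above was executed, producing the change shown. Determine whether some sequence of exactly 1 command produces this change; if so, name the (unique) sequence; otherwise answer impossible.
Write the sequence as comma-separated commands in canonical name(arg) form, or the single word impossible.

initial: [θ0=90°, θ1=180°, θ2=180°]
1. rotate(1, 180) → [θ0=90°, θ1=0°, θ2=180°]
uniquely the one of 7 1-step routes that fits.

rotate(1, 180)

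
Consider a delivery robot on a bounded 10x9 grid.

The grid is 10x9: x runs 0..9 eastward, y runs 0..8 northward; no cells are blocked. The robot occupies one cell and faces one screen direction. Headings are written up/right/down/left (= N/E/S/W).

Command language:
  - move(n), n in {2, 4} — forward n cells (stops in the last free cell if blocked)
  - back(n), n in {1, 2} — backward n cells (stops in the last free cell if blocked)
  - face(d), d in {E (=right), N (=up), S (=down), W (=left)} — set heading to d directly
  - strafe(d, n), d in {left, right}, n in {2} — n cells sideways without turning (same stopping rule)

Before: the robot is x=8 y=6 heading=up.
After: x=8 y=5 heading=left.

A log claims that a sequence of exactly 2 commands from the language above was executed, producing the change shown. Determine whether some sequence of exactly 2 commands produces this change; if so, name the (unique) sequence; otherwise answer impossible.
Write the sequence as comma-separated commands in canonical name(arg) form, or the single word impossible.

back(1), face(W)

key: cell and facing (now W) both changed — the 2 commands mix motion and turning
start: x=8 y=6 heading=up
t=1 back(1) ⇒ x=8 y=5 heading=up
t=2 face(W) ⇒ x=8 y=5 heading=left
no other 2-command option fits: unique.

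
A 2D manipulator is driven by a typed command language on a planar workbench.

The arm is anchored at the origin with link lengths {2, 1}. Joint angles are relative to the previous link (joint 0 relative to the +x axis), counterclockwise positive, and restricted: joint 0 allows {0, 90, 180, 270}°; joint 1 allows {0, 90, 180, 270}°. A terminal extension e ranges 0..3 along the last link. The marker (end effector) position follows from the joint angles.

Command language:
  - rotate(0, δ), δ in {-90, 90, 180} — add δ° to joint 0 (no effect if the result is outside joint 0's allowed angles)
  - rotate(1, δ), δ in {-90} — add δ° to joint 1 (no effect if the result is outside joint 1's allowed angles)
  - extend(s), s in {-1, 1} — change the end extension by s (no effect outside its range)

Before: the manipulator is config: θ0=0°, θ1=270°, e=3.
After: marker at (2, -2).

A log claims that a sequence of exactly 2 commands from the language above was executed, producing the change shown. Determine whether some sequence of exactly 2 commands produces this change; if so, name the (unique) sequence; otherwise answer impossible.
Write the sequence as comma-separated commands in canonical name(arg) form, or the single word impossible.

from: config: θ0=0°, θ1=270°, e=3
step 1 (extend(-1)): config: θ0=0°, θ1=270°, e=2
step 2 (extend(-1)): config: θ0=0°, θ1=270°, e=1
uniquely the one of 36 2-step routes that fits.

extend(-1), extend(-1)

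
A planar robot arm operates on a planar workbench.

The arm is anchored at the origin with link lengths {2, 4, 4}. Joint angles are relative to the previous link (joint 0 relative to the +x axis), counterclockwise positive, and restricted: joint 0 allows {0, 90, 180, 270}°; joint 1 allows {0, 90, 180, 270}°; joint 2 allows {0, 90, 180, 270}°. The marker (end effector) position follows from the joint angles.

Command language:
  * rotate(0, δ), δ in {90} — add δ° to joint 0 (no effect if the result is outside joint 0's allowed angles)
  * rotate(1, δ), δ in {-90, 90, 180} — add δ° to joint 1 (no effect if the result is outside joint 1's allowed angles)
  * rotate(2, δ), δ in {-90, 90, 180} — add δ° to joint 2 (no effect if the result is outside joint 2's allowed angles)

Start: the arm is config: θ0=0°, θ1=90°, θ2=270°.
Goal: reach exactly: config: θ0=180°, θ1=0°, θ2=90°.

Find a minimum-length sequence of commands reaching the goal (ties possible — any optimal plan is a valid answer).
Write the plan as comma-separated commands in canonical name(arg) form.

t0: config: θ0=0°, θ1=90°, θ2=270°
[1] after rotate(1, -90): config: θ0=0°, θ1=0°, θ2=270°
[2] after rotate(0, 90): config: θ0=90°, θ1=0°, θ2=270°
[3] after rotate(0, 90): config: θ0=180°, θ1=0°, θ2=270°
[4] after rotate(2, 180): config: θ0=180°, θ1=0°, θ2=90°
shorter routes all fall short; 4 is best.

rotate(1, -90), rotate(0, 90), rotate(0, 90), rotate(2, 180)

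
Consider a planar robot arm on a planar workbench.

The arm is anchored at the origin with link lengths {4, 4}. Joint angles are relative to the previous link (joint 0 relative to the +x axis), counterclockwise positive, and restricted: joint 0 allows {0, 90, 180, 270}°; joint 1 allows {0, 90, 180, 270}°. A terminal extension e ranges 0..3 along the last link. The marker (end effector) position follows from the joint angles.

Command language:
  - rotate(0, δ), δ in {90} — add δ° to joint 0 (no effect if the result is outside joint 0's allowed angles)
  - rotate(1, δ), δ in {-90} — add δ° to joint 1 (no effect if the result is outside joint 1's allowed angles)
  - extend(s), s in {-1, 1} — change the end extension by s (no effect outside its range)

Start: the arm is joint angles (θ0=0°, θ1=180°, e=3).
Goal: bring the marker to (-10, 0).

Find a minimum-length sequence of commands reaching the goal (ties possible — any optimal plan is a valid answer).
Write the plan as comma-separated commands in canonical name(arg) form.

extend(-1), rotate(0, 90), rotate(0, 90), rotate(1, -90), rotate(1, -90)

t0: joint angles (θ0=0°, θ1=180°, e=3)
step 1 (extend(-1)): joint angles (θ0=0°, θ1=180°, e=2)
step 2 (rotate(0, 90)): joint angles (θ0=90°, θ1=180°, e=2)
step 3 (rotate(0, 90)): joint angles (θ0=180°, θ1=180°, e=2)
step 4 (rotate(1, -90)): joint angles (θ0=180°, θ1=90°, e=2)
step 5 (rotate(1, -90)): joint angles (θ0=180°, θ1=0°, e=2)
minimal: 5 command(s), checked below 5.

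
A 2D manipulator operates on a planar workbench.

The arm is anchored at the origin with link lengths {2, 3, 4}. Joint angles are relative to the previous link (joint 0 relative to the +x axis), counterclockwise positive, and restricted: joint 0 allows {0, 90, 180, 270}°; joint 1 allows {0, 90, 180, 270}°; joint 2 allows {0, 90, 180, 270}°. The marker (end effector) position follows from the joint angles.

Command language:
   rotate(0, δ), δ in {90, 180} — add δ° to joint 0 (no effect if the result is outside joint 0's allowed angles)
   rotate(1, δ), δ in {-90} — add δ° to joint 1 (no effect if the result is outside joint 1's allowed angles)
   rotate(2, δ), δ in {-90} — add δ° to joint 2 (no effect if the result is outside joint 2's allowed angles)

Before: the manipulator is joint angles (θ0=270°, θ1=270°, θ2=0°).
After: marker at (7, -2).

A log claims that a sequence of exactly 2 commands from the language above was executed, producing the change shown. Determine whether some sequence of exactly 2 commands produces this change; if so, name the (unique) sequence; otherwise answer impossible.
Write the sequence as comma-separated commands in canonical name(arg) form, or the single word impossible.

rotate(1, -90), rotate(1, -90)

start: joint angles (θ0=270°, θ1=270°, θ2=0°)
[1] after rotate(1, -90): joint angles (θ0=270°, θ1=180°, θ2=0°)
[2] after rotate(1, -90): joint angles (θ0=270°, θ1=90°, θ2=0°)
no rival 2-sequence matches.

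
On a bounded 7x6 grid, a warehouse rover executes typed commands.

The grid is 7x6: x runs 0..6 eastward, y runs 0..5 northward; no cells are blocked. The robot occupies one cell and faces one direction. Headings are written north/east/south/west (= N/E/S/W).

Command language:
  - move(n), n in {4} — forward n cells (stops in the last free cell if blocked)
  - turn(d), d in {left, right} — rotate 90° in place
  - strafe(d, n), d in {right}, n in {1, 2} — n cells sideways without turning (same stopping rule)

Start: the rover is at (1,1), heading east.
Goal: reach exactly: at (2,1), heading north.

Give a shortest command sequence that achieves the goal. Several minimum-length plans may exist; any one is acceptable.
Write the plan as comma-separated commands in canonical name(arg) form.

start: at (1,1), heading east
[1] after turn(left): at (1,1), heading north
[2] after strafe(right, 1): at (2,1), heading north
no 1-step plan works, so 2 is optimal.

turn(left), strafe(right, 1)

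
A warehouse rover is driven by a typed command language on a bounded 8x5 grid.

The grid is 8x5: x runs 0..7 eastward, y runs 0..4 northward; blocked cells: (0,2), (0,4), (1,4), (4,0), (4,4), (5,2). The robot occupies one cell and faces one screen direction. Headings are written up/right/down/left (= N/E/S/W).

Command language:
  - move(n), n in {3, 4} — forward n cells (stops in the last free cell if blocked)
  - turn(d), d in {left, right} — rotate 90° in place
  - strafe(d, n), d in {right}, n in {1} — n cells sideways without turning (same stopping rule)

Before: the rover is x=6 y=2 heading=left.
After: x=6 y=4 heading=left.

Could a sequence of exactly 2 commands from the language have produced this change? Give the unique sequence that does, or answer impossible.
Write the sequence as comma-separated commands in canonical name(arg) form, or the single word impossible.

key: heading stays W — no command in the sequence turns
start: x=6 y=2 heading=left
1. strafe(right, 1) → x=6 y=3 heading=left
2. strafe(right, 1) → x=6 y=4 heading=left
no other 2-command option fits: unique.

strafe(right, 1), strafe(right, 1)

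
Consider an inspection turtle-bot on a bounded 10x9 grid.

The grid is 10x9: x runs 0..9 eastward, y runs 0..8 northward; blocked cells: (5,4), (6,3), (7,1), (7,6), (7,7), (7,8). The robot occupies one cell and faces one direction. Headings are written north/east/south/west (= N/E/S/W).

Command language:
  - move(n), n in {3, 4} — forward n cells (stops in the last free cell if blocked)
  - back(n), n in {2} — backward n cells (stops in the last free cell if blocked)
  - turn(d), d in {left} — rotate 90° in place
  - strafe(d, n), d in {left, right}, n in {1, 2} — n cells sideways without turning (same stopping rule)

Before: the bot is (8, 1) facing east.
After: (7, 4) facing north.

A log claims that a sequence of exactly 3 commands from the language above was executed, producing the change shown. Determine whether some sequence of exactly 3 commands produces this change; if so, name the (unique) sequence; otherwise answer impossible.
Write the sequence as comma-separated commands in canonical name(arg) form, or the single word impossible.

key: position moved to (7,4) AND the heading swung to N — translation plus rotation needed
start: (8, 1) facing east
t=1 turn(left) ⇒ (8, 1) facing north
t=2 move(3) ⇒ (8, 4) facing north
t=3 strafe(left, 1) ⇒ (7, 4) facing north
no other 3-command option fits: unique.

turn(left), move(3), strafe(left, 1)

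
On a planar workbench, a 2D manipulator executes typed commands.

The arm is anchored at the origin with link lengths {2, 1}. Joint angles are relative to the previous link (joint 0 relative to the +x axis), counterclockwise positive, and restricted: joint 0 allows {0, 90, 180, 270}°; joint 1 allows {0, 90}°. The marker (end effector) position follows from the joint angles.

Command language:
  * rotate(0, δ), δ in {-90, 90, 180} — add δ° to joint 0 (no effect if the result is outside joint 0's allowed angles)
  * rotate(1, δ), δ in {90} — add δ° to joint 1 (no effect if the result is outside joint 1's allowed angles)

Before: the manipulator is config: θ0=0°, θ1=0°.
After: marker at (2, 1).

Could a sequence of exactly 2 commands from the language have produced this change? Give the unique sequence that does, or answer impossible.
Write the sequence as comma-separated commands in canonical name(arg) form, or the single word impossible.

rotate(1, 90), rotate(1, 90)

t0: config: θ0=0°, θ1=0°
t=1 rotate(1, 90) ⇒ config: θ0=0°, θ1=90°
t=2 rotate(1, 90) ⇒ config: θ0=0°, θ1=90°
uniquely the one of 16 2-step routes that fits.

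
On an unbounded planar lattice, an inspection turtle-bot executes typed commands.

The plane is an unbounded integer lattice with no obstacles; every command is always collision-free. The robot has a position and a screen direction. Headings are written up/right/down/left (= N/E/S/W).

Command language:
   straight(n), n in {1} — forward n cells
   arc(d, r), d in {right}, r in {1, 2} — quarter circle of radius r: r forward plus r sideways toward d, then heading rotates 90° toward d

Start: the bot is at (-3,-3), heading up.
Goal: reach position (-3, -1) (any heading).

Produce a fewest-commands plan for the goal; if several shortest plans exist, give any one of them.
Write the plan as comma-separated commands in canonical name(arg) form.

start: at (-3,-3), heading up
1. straight(1) → at (-3,-2), heading up
2. straight(1) → at (-3,-1), heading up
minimal: 2 command(s), checked below 2.

straight(1), straight(1)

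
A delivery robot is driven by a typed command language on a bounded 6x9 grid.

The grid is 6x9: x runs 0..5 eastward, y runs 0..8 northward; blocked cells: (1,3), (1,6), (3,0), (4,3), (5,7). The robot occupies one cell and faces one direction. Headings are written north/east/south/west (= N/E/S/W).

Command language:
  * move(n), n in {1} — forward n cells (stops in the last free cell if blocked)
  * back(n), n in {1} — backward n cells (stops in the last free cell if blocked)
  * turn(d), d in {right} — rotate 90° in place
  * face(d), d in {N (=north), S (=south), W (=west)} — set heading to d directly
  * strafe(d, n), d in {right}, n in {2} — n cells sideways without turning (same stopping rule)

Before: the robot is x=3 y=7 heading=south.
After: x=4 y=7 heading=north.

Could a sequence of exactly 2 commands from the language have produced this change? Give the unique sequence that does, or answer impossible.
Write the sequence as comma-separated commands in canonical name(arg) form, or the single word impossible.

key: strafe(right, 2) is stopped early by the blocked cell at (5,7)
begin: x=3 y=7 heading=south
1. face(N) → x=3 y=7 heading=north
2. strafe(right, 2) → x=4 y=7 heading=north
uniquely the one of 49 2-step routes that fits.

face(N), strafe(right, 2)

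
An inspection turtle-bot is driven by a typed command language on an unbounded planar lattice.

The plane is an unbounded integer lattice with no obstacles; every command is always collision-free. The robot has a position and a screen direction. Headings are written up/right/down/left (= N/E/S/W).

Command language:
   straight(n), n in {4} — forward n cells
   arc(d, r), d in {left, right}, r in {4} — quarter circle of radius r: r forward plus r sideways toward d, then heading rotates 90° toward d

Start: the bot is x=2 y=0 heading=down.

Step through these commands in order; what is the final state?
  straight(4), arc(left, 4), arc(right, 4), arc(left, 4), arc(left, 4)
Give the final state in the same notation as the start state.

begin: x=2 y=0 heading=down
step 1 (straight(4)): x=2 y=-4 heading=down
step 2 (arc(left, 4)): x=6 y=-8 heading=right
step 3 (arc(right, 4)): x=10 y=-12 heading=down
step 4 (arc(left, 4)): x=14 y=-16 heading=right
step 5 (arc(left, 4)): x=18 y=-12 heading=up

x=18 y=-12 heading=up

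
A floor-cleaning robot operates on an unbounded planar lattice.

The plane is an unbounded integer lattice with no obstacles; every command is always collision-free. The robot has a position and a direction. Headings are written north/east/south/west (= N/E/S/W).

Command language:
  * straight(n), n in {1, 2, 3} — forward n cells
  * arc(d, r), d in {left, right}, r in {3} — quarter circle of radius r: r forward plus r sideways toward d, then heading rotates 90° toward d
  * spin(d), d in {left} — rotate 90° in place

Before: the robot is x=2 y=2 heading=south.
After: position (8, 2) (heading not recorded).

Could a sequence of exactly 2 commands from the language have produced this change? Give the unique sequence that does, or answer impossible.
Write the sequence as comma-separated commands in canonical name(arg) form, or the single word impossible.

t0: x=2 y=2 heading=south
step 1 (arc(left, 3)): x=5 y=-1 heading=east
step 2 (arc(left, 3)): x=8 y=2 heading=north
all 36 alternatives checked — unique.

arc(left, 3), arc(left, 3)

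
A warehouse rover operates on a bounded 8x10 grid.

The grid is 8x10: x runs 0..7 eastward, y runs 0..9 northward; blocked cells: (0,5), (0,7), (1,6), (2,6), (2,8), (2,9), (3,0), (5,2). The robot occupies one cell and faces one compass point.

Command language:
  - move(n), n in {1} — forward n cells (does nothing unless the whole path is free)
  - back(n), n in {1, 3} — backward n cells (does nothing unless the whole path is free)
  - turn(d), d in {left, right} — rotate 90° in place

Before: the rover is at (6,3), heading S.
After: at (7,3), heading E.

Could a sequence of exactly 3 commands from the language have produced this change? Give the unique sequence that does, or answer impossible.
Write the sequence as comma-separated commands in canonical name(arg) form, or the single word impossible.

key: the second move(1) would leave the grid, so it does nothing
initial: at (6,3), heading S
[1] after turn(left): at (6,3), heading E
[2] after move(1): at (7,3), heading E
[3] after move(1): at (7,3), heading E
no other 3-command option fits: unique.

turn(left), move(1), move(1)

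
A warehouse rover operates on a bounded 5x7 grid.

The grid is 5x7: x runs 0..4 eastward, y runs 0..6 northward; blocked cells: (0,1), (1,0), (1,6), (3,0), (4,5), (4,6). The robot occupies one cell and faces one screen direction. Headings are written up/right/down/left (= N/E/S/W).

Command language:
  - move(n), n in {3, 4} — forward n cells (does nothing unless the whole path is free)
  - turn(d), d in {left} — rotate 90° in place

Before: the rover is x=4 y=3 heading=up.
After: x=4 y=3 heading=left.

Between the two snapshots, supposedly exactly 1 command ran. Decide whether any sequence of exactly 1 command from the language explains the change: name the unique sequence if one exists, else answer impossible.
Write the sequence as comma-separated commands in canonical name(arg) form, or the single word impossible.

turn(left)

key: parked at (4,3) the whole time — nothing moves the robot
initial: x=4 y=3 heading=up
1. turn(left) → x=4 y=3 heading=left
all 3 alternatives checked — unique.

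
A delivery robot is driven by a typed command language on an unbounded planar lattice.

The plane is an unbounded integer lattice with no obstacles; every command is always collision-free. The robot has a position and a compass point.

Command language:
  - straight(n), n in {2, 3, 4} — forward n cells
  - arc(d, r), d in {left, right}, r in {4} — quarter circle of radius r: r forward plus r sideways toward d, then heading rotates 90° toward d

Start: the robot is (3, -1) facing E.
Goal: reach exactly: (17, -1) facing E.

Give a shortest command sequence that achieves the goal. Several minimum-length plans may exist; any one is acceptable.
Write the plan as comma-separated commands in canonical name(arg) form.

straight(2), straight(4), straight(4), straight(4)

initial: (3, -1) facing E
step 1 (straight(2)): (5, -1) facing E
step 2 (straight(4)): (9, -1) facing E
step 3 (straight(4)): (13, -1) facing E
step 4 (straight(4)): (17, -1) facing E
shorter routes all fall short; 4 is best.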